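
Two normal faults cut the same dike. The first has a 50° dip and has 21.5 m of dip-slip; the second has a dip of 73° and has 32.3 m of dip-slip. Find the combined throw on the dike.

throw_A = 21.5 × sin(50°) = 16.47 m
throw_B = 32.3 × sin(73°) = 30.89 m
total = 16.47 + 30.89 = 47.4 m

47.4 m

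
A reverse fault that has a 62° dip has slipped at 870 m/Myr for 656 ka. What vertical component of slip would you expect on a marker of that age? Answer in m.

dip-slip = rate × time = 870 m/Myr × 656 ka = 570.7 m
throw = dip-slip × sin(dip) = 570.7 × sin(62°) = 504 m

504 m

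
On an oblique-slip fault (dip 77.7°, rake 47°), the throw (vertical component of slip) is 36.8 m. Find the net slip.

dip-slip = throw / sin(dip) = 36.8 / sin(77.7°) = 37.66 m
net slip = dip-slip / sin(rake) = 37.66 / sin(47°) = 51.5 m

51.5 m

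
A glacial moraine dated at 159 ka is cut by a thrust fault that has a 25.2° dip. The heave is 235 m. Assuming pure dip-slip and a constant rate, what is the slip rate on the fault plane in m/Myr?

1630 m/Myr

dip-slip = heave / cos(dip) = 235 m / cos(25.2°) = 259.7 m
rate = 259.7 m / 159 ka = 0.00163 m/yr = 1630 m/Myr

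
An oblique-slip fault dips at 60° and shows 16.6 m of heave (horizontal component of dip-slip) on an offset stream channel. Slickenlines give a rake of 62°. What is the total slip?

dip-slip = heave / cos(dip) = 16.6 / cos(60°) = 33.20 m
net slip = dip-slip / sin(rake) = 33.20 / sin(62°) = 37.6 m

37.6 m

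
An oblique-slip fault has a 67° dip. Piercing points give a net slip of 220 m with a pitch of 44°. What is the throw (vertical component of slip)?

141 m

dip-slip = net slip × sin(rake) = 220 m × sin(44°) = 152.8 m
throw = dip-slip × sin(dip) = 152.8 × sin(67°) = 141 m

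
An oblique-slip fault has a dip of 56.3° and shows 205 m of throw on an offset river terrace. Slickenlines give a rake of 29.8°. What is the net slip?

dip-slip = throw / sin(dip) = 205 / sin(56.3°) = 246.4 m
net slip = dip-slip / sin(rake) = 246.4 / sin(29.8°) = 496 m

496 m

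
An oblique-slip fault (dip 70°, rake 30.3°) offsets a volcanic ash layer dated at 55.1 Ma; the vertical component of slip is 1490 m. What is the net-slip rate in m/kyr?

0.0570 m/kyr

dip-slip = throw / sin(dip) = 1490 / sin(70°) = 1586 m
net slip = dip-slip / sin(rake) = 1586 / sin(30.3°) = 3143 m
rate = 3143 m / 55.1 Ma = 0.0000570 m/yr = 0.0570 m/kyr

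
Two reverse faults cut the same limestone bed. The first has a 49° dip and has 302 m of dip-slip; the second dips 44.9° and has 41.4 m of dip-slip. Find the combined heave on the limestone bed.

heave_A = 302 × cos(49°) = 198.1 m
heave_B = 41.4 × cos(44.9°) = 29.33 m
total = 198.1 + 29.33 = 227 m

227 m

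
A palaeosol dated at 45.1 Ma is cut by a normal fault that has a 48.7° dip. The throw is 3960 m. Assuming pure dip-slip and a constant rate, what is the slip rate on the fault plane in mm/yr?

dip-slip = throw / sin(dip) = 3960 m / sin(48.7°) = 5271 m
rate = 5271 m / 45.1 Ma = 0.000117 m/yr = 0.117 mm/yr

0.117 mm/yr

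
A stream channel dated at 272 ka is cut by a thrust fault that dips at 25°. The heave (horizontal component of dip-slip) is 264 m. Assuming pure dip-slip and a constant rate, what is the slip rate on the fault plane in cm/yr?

0.107 cm/yr

dip-slip = heave / cos(dip) = 264 m / cos(25°) = 291.3 m
rate = 291.3 m / 272 ka = 0.00107 m/yr = 0.107 cm/yr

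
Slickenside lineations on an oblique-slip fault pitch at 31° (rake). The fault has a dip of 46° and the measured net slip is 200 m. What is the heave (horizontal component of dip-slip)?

71.6 m

dip-slip = net slip × sin(rake) = 200 m × sin(31°) = 103 m
heave = dip-slip × cos(dip) = 103 × cos(46°) = 71.6 m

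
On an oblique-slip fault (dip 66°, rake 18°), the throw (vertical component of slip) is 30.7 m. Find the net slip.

dip-slip = throw / sin(dip) = 30.7 / sin(66°) = 33.61 m
net slip = dip-slip / sin(rake) = 33.61 / sin(18°) = 109 m

109 m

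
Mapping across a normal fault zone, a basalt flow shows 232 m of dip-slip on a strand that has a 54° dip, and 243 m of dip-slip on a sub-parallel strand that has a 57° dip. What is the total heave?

heave_A = 232 × cos(54°) = 136.4 m
heave_B = 243 × cos(57°) = 132.3 m
total = 136.4 + 132.3 = 269 m

269 m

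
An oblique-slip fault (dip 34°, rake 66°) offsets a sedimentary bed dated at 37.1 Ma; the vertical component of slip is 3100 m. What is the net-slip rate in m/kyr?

0.164 m/kyr

dip-slip = throw / sin(dip) = 3100 / sin(34°) = 5544 m
net slip = dip-slip / sin(rake) = 5544 / sin(66°) = 6068 m
rate = 6068 m / 37.1 Ma = 0.000164 m/yr = 0.164 m/kyr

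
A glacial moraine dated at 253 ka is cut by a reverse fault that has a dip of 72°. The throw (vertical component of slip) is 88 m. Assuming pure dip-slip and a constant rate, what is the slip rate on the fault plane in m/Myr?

dip-slip = throw / sin(dip) = 88 m / sin(72°) = 92.53 m
rate = 92.53 m / 253 ka = 0.000366 m/yr = 366 m/Myr

366 m/Myr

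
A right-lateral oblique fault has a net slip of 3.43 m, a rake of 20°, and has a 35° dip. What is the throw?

dip-slip = net slip × sin(rake) = 3.43 m × sin(20°) = 1.173 m
throw = dip-slip × sin(dip) = 1.173 × sin(35°) = 0.673 m

0.673 m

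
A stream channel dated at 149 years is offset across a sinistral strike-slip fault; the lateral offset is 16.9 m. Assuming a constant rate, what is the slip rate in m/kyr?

rate = 16.9 m / 149 years = 0.113 m/yr = 113 m/kyr

113 m/kyr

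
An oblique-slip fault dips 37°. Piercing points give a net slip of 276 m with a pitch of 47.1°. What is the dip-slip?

202 m

dip-slip = net slip × sin(rake) = 276 m × sin(47.1°) = 202 m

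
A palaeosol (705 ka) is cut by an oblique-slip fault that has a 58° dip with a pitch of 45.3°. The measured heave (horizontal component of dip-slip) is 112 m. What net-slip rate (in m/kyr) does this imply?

0.422 m/kyr

dip-slip = heave / cos(dip) = 112 / cos(58°) = 211.4 m
net slip = dip-slip / sin(rake) = 211.4 / sin(45.3°) = 297.3 m
rate = 297.3 m / 705 ka = 0.000422 m/yr = 0.422 m/kyr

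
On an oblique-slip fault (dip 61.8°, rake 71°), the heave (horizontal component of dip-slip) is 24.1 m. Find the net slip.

dip-slip = heave / cos(dip) = 24.1 / cos(61.8°) = 51 m
net slip = dip-slip / sin(rake) = 51 / sin(71°) = 53.9 m

53.9 m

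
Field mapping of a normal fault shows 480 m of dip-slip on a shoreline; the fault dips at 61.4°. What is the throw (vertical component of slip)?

421 m

throw = dip-slip × sin(dip) = 480 m × sin(61.4°) = 421 m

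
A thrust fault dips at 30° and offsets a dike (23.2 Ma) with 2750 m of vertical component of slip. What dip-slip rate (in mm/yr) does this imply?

0.237 mm/yr

dip-slip = throw / sin(dip) = 2750 m / sin(30°) = 5500 m
rate = 5500 m / 23.2 Ma = 0.000237 m/yr = 0.237 mm/yr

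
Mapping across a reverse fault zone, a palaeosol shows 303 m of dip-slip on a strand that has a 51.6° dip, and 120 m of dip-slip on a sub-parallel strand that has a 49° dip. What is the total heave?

267 m

heave_A = 303 × cos(51.6°) = 188.2 m
heave_B = 120 × cos(49°) = 78.73 m
total = 188.2 + 78.73 = 267 m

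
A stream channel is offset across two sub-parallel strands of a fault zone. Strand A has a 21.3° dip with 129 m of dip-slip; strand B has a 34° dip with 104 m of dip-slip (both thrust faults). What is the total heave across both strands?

206 m

heave_A = 129 × cos(21.3°) = 120.2 m
heave_B = 104 × cos(34°) = 86.22 m
total = 120.2 + 86.22 = 206 m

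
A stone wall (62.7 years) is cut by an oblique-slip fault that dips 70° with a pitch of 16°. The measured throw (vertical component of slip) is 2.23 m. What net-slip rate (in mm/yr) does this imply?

dip-slip = throw / sin(dip) = 2.23 / sin(70°) = 2.373 m
net slip = dip-slip / sin(rake) = 2.373 / sin(16°) = 8.610 m
rate = 8.610 m / 62.7 years = 0.137 m/yr = 137 mm/yr

137 mm/yr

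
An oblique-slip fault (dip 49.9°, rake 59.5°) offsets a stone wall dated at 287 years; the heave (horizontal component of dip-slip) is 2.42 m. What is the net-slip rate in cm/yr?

dip-slip = heave / cos(dip) = 2.42 / cos(49.9°) = 3.757 m
net slip = dip-slip / sin(rake) = 3.757 / sin(59.5°) = 4.360 m
rate = 4.360 m / 287 years = 0.0152 m/yr = 1.52 cm/yr

1.52 cm/yr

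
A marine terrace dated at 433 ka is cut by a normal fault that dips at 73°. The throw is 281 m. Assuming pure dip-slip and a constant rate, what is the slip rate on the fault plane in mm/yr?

dip-slip = throw / sin(dip) = 281 m / sin(73°) = 293.8 m
rate = 293.8 m / 433 ka = 0.000679 m/yr = 0.679 mm/yr

0.679 mm/yr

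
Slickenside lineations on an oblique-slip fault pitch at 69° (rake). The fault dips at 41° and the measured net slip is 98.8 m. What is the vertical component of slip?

60.5 m

dip-slip = net slip × sin(rake) = 98.8 m × sin(69°) = 92.24 m
throw = dip-slip × sin(dip) = 92.24 × sin(41°) = 60.5 m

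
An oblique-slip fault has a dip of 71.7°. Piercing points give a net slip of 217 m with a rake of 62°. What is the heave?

60.2 m

dip-slip = net slip × sin(rake) = 217 m × sin(62°) = 191.6 m
heave = dip-slip × cos(dip) = 191.6 × cos(71.7°) = 60.2 m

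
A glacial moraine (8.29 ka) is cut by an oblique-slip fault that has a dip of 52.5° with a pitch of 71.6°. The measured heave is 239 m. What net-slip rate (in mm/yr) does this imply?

dip-slip = heave / cos(dip) = 239 / cos(52.5°) = 392.6 m
net slip = dip-slip / sin(rake) = 392.6 / sin(71.6°) = 413.8 m
rate = 413.8 m / 8.29 ka = 0.0499 m/yr = 49.9 mm/yr

49.9 mm/yr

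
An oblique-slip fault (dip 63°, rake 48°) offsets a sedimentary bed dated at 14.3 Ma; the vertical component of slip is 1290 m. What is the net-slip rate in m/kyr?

dip-slip = throw / sin(dip) = 1290 / sin(63°) = 1448 m
net slip = dip-slip / sin(rake) = 1448 / sin(48°) = 1948 m
rate = 1948 m / 14.3 Ma = 0.000136 m/yr = 0.136 m/kyr

0.136 m/kyr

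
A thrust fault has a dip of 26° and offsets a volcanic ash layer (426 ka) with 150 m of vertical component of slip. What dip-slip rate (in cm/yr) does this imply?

0.0803 cm/yr

dip-slip = throw / sin(dip) = 150 m / sin(26°) = 342.2 m
rate = 342.2 m / 426 ka = 0.000803 m/yr = 0.0803 cm/yr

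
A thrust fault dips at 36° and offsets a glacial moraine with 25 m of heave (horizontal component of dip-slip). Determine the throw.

18.2 m

throw = heave × tan(dip) = 25 × tan(36°) = 18.2 m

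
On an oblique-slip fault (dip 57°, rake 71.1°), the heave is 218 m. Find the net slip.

dip-slip = heave / cos(dip) = 218 / cos(57°) = 400.3 m
net slip = dip-slip / sin(rake) = 400.3 / sin(71.1°) = 423 m

423 m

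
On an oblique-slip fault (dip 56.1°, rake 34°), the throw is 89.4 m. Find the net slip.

193 m

dip-slip = throw / sin(dip) = 89.4 / sin(56.1°) = 107.7 m
net slip = dip-slip / sin(rake) = 107.7 / sin(34°) = 193 m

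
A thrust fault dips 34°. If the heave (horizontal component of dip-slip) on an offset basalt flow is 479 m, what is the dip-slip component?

578 m

dip-slip = heave / cos(dip) = 479 / cos(34°) = 578 m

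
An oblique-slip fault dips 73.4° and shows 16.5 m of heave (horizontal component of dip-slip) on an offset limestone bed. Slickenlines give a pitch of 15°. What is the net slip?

223 m

dip-slip = heave / cos(dip) = 16.5 / cos(73.4°) = 57.76 m
net slip = dip-slip / sin(rake) = 57.76 / sin(15°) = 223 m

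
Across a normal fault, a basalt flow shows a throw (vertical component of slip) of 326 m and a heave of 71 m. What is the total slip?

net slip = √(throw² + heave²) = √(326² + 71²) = 334 m

334 m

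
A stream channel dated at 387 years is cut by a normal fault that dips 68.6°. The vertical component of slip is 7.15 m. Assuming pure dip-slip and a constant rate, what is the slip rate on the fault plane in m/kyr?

dip-slip = throw / sin(dip) = 7.15 m / sin(68.6°) = 7.679 m
rate = 7.679 m / 387 years = 0.0198 m/yr = 19.8 m/kyr

19.8 m/kyr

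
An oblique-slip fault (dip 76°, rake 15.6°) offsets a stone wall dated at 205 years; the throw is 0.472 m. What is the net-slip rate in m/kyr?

8.82 m/kyr

dip-slip = throw / sin(dip) = 0.472 / sin(76°) = 0.4864 m
net slip = dip-slip / sin(rake) = 0.4864 / sin(15.6°) = 1.809 m
rate = 1.809 m / 205 years = 0.00882 m/yr = 8.82 m/kyr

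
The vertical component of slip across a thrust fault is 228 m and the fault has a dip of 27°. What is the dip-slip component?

dip-slip = throw / sin(dip) = 228 / sin(27°) = 502 m

502 m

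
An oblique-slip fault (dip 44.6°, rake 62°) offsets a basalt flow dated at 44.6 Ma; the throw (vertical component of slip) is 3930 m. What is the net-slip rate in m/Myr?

142 m/Myr

dip-slip = throw / sin(dip) = 3930 / sin(44.6°) = 5597 m
net slip = dip-slip / sin(rake) = 5597 / sin(62°) = 6339 m
rate = 6339 m / 44.6 Ma = 0.000142 m/yr = 142 m/Myr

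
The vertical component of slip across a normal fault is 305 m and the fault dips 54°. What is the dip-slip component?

377 m

dip-slip = throw / sin(dip) = 305 / sin(54°) = 377 m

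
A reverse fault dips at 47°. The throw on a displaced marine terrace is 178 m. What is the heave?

heave = throw / tan(dip) = 178 / tan(47°) = 166 m

166 m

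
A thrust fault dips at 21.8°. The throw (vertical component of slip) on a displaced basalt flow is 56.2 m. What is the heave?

141 m

heave = throw / tan(dip) = 56.2 / tan(21.8°) = 141 m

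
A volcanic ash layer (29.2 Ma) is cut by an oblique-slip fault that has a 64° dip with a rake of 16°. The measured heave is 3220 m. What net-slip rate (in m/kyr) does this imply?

dip-slip = heave / cos(dip) = 3220 / cos(64°) = 7345 m
net slip = dip-slip / sin(rake) = 7345 / sin(16°) = 26650 m
rate = 26650 m / 29.2 Ma = 0.000913 m/yr = 0.913 m/kyr

0.913 m/kyr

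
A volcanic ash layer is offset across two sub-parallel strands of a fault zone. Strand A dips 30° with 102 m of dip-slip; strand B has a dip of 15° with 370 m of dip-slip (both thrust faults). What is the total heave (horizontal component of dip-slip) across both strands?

heave_A = 102 × cos(30°) = 88.33 m
heave_B = 370 × cos(15°) = 357.4 m
total = 88.33 + 357.4 = 446 m

446 m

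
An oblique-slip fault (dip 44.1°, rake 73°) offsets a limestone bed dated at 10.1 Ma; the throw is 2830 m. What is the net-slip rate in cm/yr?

dip-slip = throw / sin(dip) = 2830 / sin(44.1°) = 4067 m
net slip = dip-slip / sin(rake) = 4067 / sin(73°) = 4252 m
rate = 4252 m / 10.1 Ma = 0.000421 m/yr = 0.0421 cm/yr

0.0421 cm/yr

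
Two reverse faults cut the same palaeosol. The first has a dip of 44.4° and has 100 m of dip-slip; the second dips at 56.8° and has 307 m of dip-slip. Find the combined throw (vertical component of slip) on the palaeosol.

throw_A = 100 × sin(44.4°) = 69.97 m
throw_B = 307 × sin(56.8°) = 256.9 m
total = 69.97 + 256.9 = 327 m

327 m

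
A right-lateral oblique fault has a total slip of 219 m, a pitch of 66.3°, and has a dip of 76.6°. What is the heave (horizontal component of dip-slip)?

dip-slip = net slip × sin(rake) = 219 m × sin(66.3°) = 200.5 m
heave = dip-slip × cos(dip) = 200.5 × cos(76.6°) = 46.5 m

46.5 m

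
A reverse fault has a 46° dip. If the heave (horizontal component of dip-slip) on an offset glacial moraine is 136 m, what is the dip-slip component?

dip-slip = heave / cos(dip) = 136 / cos(46°) = 196 m

196 m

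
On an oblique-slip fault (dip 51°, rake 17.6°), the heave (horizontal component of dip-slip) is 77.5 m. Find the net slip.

407 m

dip-slip = heave / cos(dip) = 77.5 / cos(51°) = 123.1 m
net slip = dip-slip / sin(rake) = 123.1 / sin(17.6°) = 407 m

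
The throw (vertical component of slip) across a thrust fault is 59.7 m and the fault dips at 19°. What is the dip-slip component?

183 m

dip-slip = throw / sin(dip) = 59.7 / sin(19°) = 183 m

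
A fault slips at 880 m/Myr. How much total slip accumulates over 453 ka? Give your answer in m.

399 m

slip = rate × time = 880 m/Myr × 453 ka = 399 m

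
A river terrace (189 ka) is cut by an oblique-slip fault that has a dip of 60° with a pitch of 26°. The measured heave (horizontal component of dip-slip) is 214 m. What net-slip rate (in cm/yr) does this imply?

dip-slip = heave / cos(dip) = 214 / cos(60°) = 428 m
net slip = dip-slip / sin(rake) = 428 / sin(26°) = 976.3 m
rate = 976.3 m / 189 ka = 0.00517 m/yr = 0.517 cm/yr

0.517 cm/yr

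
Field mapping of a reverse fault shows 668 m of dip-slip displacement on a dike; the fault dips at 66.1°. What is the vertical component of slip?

611 m

throw = dip-slip × sin(dip) = 668 m × sin(66.1°) = 611 m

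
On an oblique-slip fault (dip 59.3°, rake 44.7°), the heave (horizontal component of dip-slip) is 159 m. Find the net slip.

443 m

dip-slip = heave / cos(dip) = 159 / cos(59.3°) = 311.4 m
net slip = dip-slip / sin(rake) = 311.4 / sin(44.7°) = 443 m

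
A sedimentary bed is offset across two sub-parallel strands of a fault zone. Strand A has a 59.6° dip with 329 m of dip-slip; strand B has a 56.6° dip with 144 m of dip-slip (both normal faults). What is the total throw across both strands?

throw_A = 329 × sin(59.6°) = 283.8 m
throw_B = 144 × sin(56.6°) = 120.2 m
total = 283.8 + 120.2 = 404 m

404 m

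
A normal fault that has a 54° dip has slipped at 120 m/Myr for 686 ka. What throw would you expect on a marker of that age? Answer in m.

dip-slip = rate × time = 120 m/Myr × 686 ka = 82.32 m
throw = dip-slip × sin(dip) = 82.32 × sin(54°) = 66.6 m

66.6 m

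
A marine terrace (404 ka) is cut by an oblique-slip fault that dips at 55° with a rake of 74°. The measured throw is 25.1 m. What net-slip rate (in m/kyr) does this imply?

dip-slip = throw / sin(dip) = 25.1 / sin(55°) = 30.64 m
net slip = dip-slip / sin(rake) = 30.64 / sin(74°) = 31.88 m
rate = 31.88 m / 404 ka = 0.0000789 m/yr = 0.0789 m/kyr

0.0789 m/kyr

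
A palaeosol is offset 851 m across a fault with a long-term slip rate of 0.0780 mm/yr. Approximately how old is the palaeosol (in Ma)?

age = offset / rate = 851 m / (0.0780 mm/yr) = 1.09e+07 yr = 10.9 Ma

10.9 Ma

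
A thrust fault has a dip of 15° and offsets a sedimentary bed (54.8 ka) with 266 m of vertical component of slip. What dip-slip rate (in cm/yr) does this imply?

dip-slip = throw / sin(dip) = 266 m / sin(15°) = 1028 m
rate = 1028 m / 54.8 ka = 0.0188 m/yr = 1.88 cm/yr

1.88 cm/yr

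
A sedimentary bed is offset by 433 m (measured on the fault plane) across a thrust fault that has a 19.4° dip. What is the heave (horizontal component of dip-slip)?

heave = dip-slip × cos(dip) = 433 m × cos(19.4°) = 408 m

408 m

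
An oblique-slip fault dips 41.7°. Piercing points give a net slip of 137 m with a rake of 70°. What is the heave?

96.1 m

dip-slip = net slip × sin(rake) = 137 m × sin(70°) = 128.7 m
heave = dip-slip × cos(dip) = 128.7 × cos(41.7°) = 96.1 m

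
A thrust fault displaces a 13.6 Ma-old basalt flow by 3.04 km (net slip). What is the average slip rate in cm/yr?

0.0224 cm/yr

rate = 3.04 km / 13.6 Ma = 0.000224 m/yr = 0.0224 cm/yr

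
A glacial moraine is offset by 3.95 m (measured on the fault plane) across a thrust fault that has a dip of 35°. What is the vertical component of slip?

throw = dip-slip × sin(dip) = 3.95 m × sin(35°) = 2.27 m

2.27 m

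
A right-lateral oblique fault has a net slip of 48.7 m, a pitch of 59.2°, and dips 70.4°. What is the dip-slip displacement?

41.8 m

dip-slip = net slip × sin(rake) = 48.7 m × sin(59.2°) = 41.8 m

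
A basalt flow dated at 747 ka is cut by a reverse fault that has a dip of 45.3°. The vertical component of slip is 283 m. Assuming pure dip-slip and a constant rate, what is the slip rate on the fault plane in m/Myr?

533 m/Myr

dip-slip = throw / sin(dip) = 283 m / sin(45.3°) = 398.1 m
rate = 398.1 m / 747 ka = 0.000533 m/yr = 533 m/Myr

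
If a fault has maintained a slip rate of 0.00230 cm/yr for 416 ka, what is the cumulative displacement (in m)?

9.57 m

slip = rate × time = 0.00230 cm/yr × 416 ka = 9.57 m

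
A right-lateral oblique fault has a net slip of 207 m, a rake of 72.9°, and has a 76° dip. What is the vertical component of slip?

192 m

dip-slip = net slip × sin(rake) = 207 m × sin(72.9°) = 197.8 m
throw = dip-slip × sin(dip) = 197.8 × sin(76°) = 192 m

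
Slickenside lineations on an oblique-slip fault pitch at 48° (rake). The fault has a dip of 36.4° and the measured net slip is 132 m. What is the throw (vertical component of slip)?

dip-slip = net slip × sin(rake) = 132 m × sin(48°) = 98.10 m
throw = dip-slip × sin(dip) = 98.10 × sin(36.4°) = 58.2 m

58.2 m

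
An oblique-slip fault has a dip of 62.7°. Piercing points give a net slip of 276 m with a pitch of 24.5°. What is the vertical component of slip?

102 m

dip-slip = net slip × sin(rake) = 276 m × sin(24.5°) = 114.5 m
throw = dip-slip × sin(dip) = 114.5 × sin(62.7°) = 102 m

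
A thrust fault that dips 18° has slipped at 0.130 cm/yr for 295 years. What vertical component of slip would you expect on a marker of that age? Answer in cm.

dip-slip = rate × time = 0.130 cm/yr × 295 years = 0.3835 m
throw = dip-slip × sin(dip) = 0.3835 × sin(18°) = 0.119 m = 11.9 cm

11.9 cm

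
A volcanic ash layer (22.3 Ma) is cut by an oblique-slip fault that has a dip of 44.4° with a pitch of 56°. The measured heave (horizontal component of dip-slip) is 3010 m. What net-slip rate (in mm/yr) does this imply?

0.228 mm/yr

dip-slip = heave / cos(dip) = 3010 / cos(44.4°) = 4213 m
net slip = dip-slip / sin(rake) = 4213 / sin(56°) = 5082 m
rate = 5082 m / 22.3 Ma = 0.000228 m/yr = 0.228 mm/yr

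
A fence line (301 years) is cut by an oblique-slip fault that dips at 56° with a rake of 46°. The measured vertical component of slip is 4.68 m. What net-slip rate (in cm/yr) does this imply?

2.61 cm/yr

dip-slip = throw / sin(dip) = 4.68 / sin(56°) = 5.645 m
net slip = dip-slip / sin(rake) = 5.645 / sin(46°) = 7.848 m
rate = 7.848 m / 301 years = 0.0261 m/yr = 2.61 cm/yr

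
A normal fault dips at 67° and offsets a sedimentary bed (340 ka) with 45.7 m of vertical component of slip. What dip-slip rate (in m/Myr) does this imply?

dip-slip = throw / sin(dip) = 45.7 m / sin(67°) = 49.65 m
rate = 49.65 m / 340 ka = 0.000146 m/yr = 146 m/Myr

146 m/Myr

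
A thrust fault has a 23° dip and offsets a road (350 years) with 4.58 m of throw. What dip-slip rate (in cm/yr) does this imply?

dip-slip = throw / sin(dip) = 4.58 m / sin(23°) = 11.72 m
rate = 11.72 m / 350 years = 0.0335 m/yr = 3.35 cm/yr

3.35 cm/yr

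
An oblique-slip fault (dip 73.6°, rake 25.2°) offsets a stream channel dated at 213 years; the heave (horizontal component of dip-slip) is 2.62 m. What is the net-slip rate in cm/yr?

10.2 cm/yr

dip-slip = heave / cos(dip) = 2.62 / cos(73.6°) = 9.280 m
net slip = dip-slip / sin(rake) = 9.280 / sin(25.2°) = 21.79 m
rate = 21.79 m / 213 years = 0.102 m/yr = 10.2 cm/yr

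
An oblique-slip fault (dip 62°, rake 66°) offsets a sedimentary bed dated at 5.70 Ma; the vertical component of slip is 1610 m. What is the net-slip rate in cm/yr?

dip-slip = throw / sin(dip) = 1610 / sin(62°) = 1823 m
net slip = dip-slip / sin(rake) = 1823 / sin(66°) = 1996 m
rate = 1996 m / 5.70 Ma = 0.000350 m/yr = 0.0350 cm/yr

0.0350 cm/yr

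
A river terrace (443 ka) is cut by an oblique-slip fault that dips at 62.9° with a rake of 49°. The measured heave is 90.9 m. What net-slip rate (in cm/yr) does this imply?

dip-slip = heave / cos(dip) = 90.9 / cos(62.9°) = 199.5 m
net slip = dip-slip / sin(rake) = 199.5 / sin(49°) = 264.4 m
rate = 264.4 m / 443 ka = 0.000597 m/yr = 0.0597 cm/yr

0.0597 cm/yr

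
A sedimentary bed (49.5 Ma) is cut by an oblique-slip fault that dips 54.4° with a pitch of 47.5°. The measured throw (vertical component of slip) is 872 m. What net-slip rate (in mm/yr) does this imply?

dip-slip = throw / sin(dip) = 872 / sin(54.4°) = 1072 m
net slip = dip-slip / sin(rake) = 1072 / sin(47.5°) = 1455 m
rate = 1455 m / 49.5 Ma = 0.0000294 m/yr = 0.0294 mm/yr

0.0294 mm/yr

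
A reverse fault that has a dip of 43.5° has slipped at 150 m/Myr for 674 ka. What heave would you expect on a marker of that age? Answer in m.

73.3 m

dip-slip = rate × time = 150 m/Myr × 674 ka = 101.1 m
heave = dip-slip × cos(dip) = 101.1 × cos(43.5°) = 73.3 m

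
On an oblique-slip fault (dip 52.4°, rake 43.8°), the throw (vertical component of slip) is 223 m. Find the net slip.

407 m

dip-slip = throw / sin(dip) = 223 / sin(52.4°) = 281.5 m
net slip = dip-slip / sin(rake) = 281.5 / sin(43.8°) = 407 m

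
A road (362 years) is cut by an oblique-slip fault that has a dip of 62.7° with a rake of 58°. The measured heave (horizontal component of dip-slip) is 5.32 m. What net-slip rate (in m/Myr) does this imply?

dip-slip = heave / cos(dip) = 5.32 / cos(62.7°) = 11.60 m
net slip = dip-slip / sin(rake) = 11.60 / sin(58°) = 13.68 m
rate = 13.68 m / 362 years = 0.0378 m/yr = 37800 m/Myr

37800 m/Myr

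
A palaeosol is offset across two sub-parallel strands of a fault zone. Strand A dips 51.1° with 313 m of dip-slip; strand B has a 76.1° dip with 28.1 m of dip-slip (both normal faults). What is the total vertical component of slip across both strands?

271 m

throw_A = 313 × sin(51.1°) = 243.6 m
throw_B = 28.1 × sin(76.1°) = 27.28 m
total = 243.6 + 27.28 = 271 m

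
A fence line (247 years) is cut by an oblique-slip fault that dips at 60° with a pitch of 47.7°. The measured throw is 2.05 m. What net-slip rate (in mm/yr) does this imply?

dip-slip = throw / sin(dip) = 2.05 / sin(60°) = 2.367 m
net slip = dip-slip / sin(rake) = 2.367 / sin(47.7°) = 3.200 m
rate = 3.200 m / 247 years = 0.0130 m/yr = 13 mm/yr

13 mm/yr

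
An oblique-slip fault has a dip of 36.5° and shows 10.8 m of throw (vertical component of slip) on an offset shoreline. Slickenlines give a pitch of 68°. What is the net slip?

19.6 m

dip-slip = throw / sin(dip) = 10.8 / sin(36.5°) = 18.16 m
net slip = dip-slip / sin(rake) = 18.16 / sin(68°) = 19.6 m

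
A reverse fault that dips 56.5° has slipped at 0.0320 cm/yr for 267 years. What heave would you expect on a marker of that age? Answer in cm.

dip-slip = rate × time = 0.0320 cm/yr × 267 years = 0.08544 m
heave = dip-slip × cos(dip) = 0.08544 × cos(56.5°) = 0.0472 m = 4.72 cm

4.72 cm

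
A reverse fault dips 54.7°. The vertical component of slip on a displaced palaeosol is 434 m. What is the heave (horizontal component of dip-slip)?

heave = throw / tan(dip) = 434 / tan(54.7°) = 307 m

307 m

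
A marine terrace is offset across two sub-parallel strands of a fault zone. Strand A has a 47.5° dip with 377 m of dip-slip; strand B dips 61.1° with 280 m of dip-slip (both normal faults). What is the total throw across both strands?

523 m

throw_A = 377 × sin(47.5°) = 278 m
throw_B = 280 × sin(61.1°) = 245.1 m
total = 278 + 245.1 = 523 m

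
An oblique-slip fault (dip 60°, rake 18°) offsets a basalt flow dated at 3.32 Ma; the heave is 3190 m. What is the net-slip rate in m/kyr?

6.22 m/kyr

dip-slip = heave / cos(dip) = 3190 / cos(60°) = 6380 m
net slip = dip-slip / sin(rake) = 6380 / sin(18°) = 20650 m
rate = 20650 m / 3.32 Ma = 0.00622 m/yr = 6.22 m/kyr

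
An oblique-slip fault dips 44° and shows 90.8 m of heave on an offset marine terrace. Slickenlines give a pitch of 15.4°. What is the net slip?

dip-slip = heave / cos(dip) = 90.8 / cos(44°) = 126.2 m
net slip = dip-slip / sin(rake) = 126.2 / sin(15.4°) = 475 m

475 m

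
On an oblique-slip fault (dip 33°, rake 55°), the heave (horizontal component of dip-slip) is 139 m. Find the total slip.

dip-slip = heave / cos(dip) = 139 / cos(33°) = 165.7 m
net slip = dip-slip / sin(rake) = 165.7 / sin(55°) = 202 m

202 m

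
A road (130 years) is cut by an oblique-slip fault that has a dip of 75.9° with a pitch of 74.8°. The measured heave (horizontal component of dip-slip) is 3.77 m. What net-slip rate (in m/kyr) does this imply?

dip-slip = heave / cos(dip) = 3.77 / cos(75.9°) = 15.48 m
net slip = dip-slip / sin(rake) = 15.48 / sin(74.8°) = 16.04 m
rate = 16.04 m / 130 years = 0.123 m/yr = 123 m/kyr

123 m/kyr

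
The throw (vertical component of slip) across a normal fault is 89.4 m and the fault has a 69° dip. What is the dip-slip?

dip-slip = throw / sin(dip) = 89.4 / sin(69°) = 95.8 m

95.8 m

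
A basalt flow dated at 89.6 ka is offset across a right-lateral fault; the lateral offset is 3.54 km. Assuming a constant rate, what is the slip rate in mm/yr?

rate = 3.54 km / 89.6 ka = 0.0395 m/yr = 39.5 mm/yr

39.5 mm/yr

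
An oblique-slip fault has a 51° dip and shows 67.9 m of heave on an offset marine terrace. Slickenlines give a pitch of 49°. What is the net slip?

143 m

dip-slip = heave / cos(dip) = 67.9 / cos(51°) = 107.9 m
net slip = dip-slip / sin(rake) = 107.9 / sin(49°) = 143 m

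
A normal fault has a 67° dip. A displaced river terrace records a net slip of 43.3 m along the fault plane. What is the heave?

heave = dip-slip × cos(dip) = 43.3 m × cos(67°) = 16.9 m

16.9 m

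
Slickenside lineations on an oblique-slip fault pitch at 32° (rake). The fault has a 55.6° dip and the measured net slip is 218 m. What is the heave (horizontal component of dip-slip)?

dip-slip = net slip × sin(rake) = 218 m × sin(32°) = 115.5 m
heave = dip-slip × cos(dip) = 115.5 × cos(55.6°) = 65.3 m

65.3 m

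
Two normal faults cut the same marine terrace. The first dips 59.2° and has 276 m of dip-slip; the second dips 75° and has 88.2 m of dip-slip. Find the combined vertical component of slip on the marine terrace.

322 m

throw_A = 276 × sin(59.2°) = 237.1 m
throw_B = 88.2 × sin(75°) = 85.19 m
total = 237.1 + 85.19 = 322 m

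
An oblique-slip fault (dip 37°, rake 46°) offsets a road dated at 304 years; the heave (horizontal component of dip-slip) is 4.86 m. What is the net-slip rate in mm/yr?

27.8 mm/yr

dip-slip = heave / cos(dip) = 4.86 / cos(37°) = 6.085 m
net slip = dip-slip / sin(rake) = 6.085 / sin(46°) = 8.460 m
rate = 8.460 m / 304 years = 0.0278 m/yr = 27.8 mm/yr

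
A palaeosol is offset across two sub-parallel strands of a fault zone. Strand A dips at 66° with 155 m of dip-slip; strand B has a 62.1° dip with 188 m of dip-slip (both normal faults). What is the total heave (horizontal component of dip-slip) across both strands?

151 m

heave_A = 155 × cos(66°) = 63.04 m
heave_B = 188 × cos(62.1°) = 87.97 m
total = 63.04 + 87.97 = 151 m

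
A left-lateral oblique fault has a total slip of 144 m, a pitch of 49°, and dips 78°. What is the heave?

22.6 m

dip-slip = net slip × sin(rake) = 144 m × sin(49°) = 108.7 m
heave = dip-slip × cos(dip) = 108.7 × cos(78°) = 22.6 m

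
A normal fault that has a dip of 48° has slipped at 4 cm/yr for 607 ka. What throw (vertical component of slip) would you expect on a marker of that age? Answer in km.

18 km

dip-slip = rate × time = 4 cm/yr × 607 ka = 24280 m
throw = dip-slip × sin(dip) = 24280 × sin(48°) = 18000 m = 18 km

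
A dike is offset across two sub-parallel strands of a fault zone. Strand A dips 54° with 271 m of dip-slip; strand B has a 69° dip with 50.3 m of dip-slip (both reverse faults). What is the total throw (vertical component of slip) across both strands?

throw_A = 271 × sin(54°) = 219.2 m
throw_B = 50.3 × sin(69°) = 46.96 m
total = 219.2 + 46.96 = 266 m

266 m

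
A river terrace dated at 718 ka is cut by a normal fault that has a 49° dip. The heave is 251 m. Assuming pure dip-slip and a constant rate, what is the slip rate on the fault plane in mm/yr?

0.533 mm/yr

dip-slip = heave / cos(dip) = 251 m / cos(49°) = 382.6 m
rate = 382.6 m / 718 ka = 0.000533 m/yr = 0.533 mm/yr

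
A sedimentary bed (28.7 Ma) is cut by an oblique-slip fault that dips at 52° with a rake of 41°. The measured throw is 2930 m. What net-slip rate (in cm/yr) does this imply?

dip-slip = throw / sin(dip) = 2930 / sin(52°) = 3718 m
net slip = dip-slip / sin(rake) = 3718 / sin(41°) = 5668 m
rate = 5668 m / 28.7 Ma = 0.000197 m/yr = 0.0197 cm/yr

0.0197 cm/yr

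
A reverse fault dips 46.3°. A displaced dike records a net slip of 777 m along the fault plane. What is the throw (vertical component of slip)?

throw = dip-slip × sin(dip) = 777 m × sin(46.3°) = 562 m

562 m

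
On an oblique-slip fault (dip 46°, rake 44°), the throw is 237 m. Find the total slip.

dip-slip = throw / sin(dip) = 237 / sin(46°) = 329.5 m
net slip = dip-slip / sin(rake) = 329.5 / sin(44°) = 474 m

474 m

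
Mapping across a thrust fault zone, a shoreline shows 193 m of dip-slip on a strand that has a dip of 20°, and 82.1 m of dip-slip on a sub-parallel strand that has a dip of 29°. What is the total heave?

253 m

heave_A = 193 × cos(20°) = 181.4 m
heave_B = 82.1 × cos(29°) = 71.81 m
total = 181.4 + 71.81 = 253 m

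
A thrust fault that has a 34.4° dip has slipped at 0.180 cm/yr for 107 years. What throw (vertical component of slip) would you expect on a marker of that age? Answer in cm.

dip-slip = rate × time = 0.180 cm/yr × 107 years = 0.1926 m
throw = dip-slip × sin(dip) = 0.1926 × sin(34.4°) = 0.109 m = 10.9 cm

10.9 cm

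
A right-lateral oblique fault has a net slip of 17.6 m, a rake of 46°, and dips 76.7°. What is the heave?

2.91 m

dip-slip = net slip × sin(rake) = 17.6 m × sin(46°) = 12.66 m
heave = dip-slip × cos(dip) = 12.66 × cos(76.7°) = 2.91 m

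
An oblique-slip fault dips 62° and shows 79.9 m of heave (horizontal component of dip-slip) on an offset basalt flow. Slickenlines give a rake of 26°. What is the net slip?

dip-slip = heave / cos(dip) = 79.9 / cos(62°) = 170.2 m
net slip = dip-slip / sin(rake) = 170.2 / sin(26°) = 388 m

388 m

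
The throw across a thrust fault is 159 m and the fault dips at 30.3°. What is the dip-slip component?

315 m

dip-slip = throw / sin(dip) = 159 / sin(30.3°) = 315 m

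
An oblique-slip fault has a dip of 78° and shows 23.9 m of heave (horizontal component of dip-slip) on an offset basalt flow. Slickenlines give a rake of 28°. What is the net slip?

dip-slip = heave / cos(dip) = 23.9 / cos(78°) = 115 m
net slip = dip-slip / sin(rake) = 115 / sin(28°) = 245 m

245 m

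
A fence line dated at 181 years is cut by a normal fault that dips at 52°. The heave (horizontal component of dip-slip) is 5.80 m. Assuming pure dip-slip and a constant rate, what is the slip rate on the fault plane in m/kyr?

52 m/kyr

dip-slip = heave / cos(dip) = 5.80 m / cos(52°) = 9.421 m
rate = 9.421 m / 181 years = 0.0520 m/yr = 52 m/kyr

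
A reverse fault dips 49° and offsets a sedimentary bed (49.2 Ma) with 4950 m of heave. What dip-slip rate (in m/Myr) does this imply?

dip-slip = heave / cos(dip) = 4950 m / cos(49°) = 7545 m
rate = 7545 m / 49.2 Ma = 0.000153 m/yr = 153 m/Myr

153 m/Myr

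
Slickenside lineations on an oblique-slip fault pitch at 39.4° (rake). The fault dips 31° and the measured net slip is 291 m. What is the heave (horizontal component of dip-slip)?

dip-slip = net slip × sin(rake) = 291 m × sin(39.4°) = 184.7 m
heave = dip-slip × cos(dip) = 184.7 × cos(31°) = 158 m

158 m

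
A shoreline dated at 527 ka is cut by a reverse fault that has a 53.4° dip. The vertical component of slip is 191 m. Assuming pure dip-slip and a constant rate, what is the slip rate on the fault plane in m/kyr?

0.451 m/kyr

dip-slip = throw / sin(dip) = 191 m / sin(53.4°) = 237.9 m
rate = 237.9 m / 527 ka = 0.000451 m/yr = 0.451 m/kyr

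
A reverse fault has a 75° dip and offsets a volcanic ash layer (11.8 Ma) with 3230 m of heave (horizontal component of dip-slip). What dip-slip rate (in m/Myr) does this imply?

1060 m/Myr

dip-slip = heave / cos(dip) = 3230 m / cos(75°) = 12480 m
rate = 12480 m / 11.8 Ma = 0.00106 m/yr = 1060 m/Myr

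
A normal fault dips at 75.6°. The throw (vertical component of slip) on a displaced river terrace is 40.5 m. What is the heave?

10.4 m

heave = throw / tan(dip) = 40.5 / tan(75.6°) = 10.4 m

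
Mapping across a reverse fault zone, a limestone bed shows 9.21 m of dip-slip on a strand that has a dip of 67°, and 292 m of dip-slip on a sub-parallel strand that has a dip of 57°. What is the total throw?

253 m

throw_A = 9.21 × sin(67°) = 8.478 m
throw_B = 292 × sin(57°) = 244.9 m
total = 8.478 + 244.9 = 253 m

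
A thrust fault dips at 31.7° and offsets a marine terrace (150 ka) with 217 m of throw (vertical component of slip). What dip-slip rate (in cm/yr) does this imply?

dip-slip = throw / sin(dip) = 217 m / sin(31.7°) = 413 m
rate = 413 m / 150 ka = 0.00275 m/yr = 0.275 cm/yr

0.275 cm/yr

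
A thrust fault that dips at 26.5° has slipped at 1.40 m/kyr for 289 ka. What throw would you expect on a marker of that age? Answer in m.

dip-slip = rate × time = 1.40 m/kyr × 289 ka = 404.6 m
throw = dip-slip × sin(dip) = 404.6 × sin(26.5°) = 181 m

181 m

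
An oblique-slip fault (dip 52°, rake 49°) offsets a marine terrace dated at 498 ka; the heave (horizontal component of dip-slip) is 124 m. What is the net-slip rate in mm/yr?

dip-slip = heave / cos(dip) = 124 / cos(52°) = 201.4 m
net slip = dip-slip / sin(rake) = 201.4 / sin(49°) = 266.9 m
rate = 266.9 m / 498 ka = 0.000536 m/yr = 0.536 mm/yr

0.536 mm/yr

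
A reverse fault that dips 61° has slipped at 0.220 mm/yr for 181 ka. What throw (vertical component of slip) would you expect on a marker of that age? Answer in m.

dip-slip = rate × time = 0.220 mm/yr × 181 ka = 39.82 m
throw = dip-slip × sin(dip) = 39.82 × sin(61°) = 34.8 m

34.8 m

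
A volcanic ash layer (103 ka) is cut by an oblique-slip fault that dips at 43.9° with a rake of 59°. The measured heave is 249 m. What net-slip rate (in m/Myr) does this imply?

3910 m/Myr

dip-slip = heave / cos(dip) = 249 / cos(43.9°) = 345.6 m
net slip = dip-slip / sin(rake) = 345.6 / sin(59°) = 403.2 m
rate = 403.2 m / 103 ka = 0.00391 m/yr = 3910 m/Myr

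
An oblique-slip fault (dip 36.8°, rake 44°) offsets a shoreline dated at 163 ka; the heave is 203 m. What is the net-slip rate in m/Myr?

dip-slip = heave / cos(dip) = 203 / cos(36.8°) = 253.5 m
net slip = dip-slip / sin(rake) = 253.5 / sin(44°) = 365 m
rate = 365 m / 163 ka = 0.00224 m/yr = 2240 m/Myr

2240 m/Myr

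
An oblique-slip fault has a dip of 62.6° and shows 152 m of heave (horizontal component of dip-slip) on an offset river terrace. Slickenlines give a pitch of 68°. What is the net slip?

dip-slip = heave / cos(dip) = 152 / cos(62.6°) = 330.3 m
net slip = dip-slip / sin(rake) = 330.3 / sin(68°) = 356 m

356 m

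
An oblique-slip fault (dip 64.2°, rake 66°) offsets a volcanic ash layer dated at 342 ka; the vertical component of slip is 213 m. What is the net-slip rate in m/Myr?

757 m/Myr

dip-slip = throw / sin(dip) = 213 / sin(64.2°) = 236.6 m
net slip = dip-slip / sin(rake) = 236.6 / sin(66°) = 259 m
rate = 259 m / 342 ka = 0.000757 m/yr = 757 m/Myr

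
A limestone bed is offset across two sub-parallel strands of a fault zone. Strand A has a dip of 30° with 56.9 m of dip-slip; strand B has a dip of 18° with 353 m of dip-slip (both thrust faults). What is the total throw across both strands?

throw_A = 56.9 × sin(30°) = 28.45 m
throw_B = 353 × sin(18°) = 109.1 m
total = 28.45 + 109.1 = 138 m

138 m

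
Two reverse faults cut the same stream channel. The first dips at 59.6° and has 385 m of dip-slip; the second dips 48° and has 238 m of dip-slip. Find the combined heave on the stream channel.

354 m

heave_A = 385 × cos(59.6°) = 194.8 m
heave_B = 238 × cos(48°) = 159.3 m
total = 194.8 + 159.3 = 354 m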